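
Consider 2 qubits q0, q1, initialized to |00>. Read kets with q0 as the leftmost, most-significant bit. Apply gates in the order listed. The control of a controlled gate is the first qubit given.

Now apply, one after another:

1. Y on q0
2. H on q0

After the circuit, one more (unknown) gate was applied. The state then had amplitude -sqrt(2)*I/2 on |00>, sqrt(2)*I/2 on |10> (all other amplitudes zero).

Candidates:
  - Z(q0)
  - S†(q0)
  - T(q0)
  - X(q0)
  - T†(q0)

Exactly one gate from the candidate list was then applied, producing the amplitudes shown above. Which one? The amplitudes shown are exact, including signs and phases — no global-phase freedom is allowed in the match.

The applied gate was X(q0).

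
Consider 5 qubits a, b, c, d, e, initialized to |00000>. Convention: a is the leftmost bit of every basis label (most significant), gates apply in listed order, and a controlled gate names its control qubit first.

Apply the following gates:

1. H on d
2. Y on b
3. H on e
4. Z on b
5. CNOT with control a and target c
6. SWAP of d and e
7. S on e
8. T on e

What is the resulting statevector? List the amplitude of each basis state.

After the circuit, the state carries amplitude -I/2 on |01000>, exp(I*pi/4)/2 on |01001>, -I/2 on |01010>, exp(I*pi/4)/2 on |01011>, and 0 on every other basis state.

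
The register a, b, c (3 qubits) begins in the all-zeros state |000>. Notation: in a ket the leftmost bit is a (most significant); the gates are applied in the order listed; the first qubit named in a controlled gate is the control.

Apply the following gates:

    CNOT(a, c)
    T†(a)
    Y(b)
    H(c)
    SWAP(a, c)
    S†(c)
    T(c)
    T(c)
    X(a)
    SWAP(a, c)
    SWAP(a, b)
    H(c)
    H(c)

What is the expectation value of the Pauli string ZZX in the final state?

The expectation value of ZZX is -1. Key observation: steps 12-13 multiply out to the identity, so the circuit reduces to the remaining gates.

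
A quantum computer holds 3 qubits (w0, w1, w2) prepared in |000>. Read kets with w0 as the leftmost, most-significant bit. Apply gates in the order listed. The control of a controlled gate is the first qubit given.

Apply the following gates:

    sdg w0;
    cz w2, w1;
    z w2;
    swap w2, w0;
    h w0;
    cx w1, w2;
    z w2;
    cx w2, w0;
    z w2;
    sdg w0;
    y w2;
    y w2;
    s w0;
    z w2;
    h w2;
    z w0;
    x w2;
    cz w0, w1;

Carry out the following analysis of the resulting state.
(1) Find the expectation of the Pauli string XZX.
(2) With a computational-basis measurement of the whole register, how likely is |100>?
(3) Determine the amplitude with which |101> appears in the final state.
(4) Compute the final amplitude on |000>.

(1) The expectation value of XZX is -1.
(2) A full measurement returns |100> with probability 1/4.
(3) The final state's coefficient on |101> equals -1/2.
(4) |000> carries amplitude 1/2 in the final state.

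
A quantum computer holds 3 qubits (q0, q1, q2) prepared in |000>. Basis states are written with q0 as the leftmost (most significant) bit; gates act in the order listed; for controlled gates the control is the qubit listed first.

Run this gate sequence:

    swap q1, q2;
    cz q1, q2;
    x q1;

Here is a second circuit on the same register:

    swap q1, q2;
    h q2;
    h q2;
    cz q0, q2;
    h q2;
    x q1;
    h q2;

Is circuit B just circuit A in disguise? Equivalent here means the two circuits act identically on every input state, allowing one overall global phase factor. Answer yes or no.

No — the two circuits implement different unitaries, even allowing a global phase.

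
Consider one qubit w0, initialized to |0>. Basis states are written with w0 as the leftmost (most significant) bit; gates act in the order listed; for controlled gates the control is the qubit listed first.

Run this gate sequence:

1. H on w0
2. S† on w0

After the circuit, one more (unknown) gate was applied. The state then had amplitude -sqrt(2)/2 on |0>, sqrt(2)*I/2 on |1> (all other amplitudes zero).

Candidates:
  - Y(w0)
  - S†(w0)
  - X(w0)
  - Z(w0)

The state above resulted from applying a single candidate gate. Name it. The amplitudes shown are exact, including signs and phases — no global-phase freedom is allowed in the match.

It was Y(w0) that produced the state shown.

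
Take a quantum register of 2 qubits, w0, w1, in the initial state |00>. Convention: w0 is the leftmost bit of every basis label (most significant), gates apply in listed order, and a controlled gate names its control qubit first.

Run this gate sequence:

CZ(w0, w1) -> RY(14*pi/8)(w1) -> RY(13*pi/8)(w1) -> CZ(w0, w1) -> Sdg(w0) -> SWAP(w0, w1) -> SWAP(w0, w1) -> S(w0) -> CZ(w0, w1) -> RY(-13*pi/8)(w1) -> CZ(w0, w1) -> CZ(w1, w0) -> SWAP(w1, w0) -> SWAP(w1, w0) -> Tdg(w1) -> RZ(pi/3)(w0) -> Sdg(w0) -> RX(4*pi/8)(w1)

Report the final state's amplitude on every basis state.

The resulting statevector has amplitude -sqrt(2)*I*sqrt(1/2 - sqrt(2)/4)*exp(-5*I*pi/12)*cos(3*pi/16)**2/2 - sqrt(2)*I*sqrt(1/2 - sqrt(2)/4)*exp(-5*I*pi/12)*sin(3*pi/16)**2/2 - sqrt(2)*sqrt(sqrt(2)/4 + 1/2)*exp(-I*pi/6)*sin(3*pi/16)**2/2 - sqrt(2)*sqrt(sqrt(2)/4 + 1/2)*exp(-I*pi/6)*cos(3*pi/16)**2/2 on |00>, sqrt(2)*sqrt(1/2 - sqrt(2)/4)*exp(-5*I*pi/12)*cos(3*pi/16)**2/2 + sqrt(2)*sqrt(1/2 - sqrt(2)/4)*exp(-5*I*pi/12)*sin(3*pi/16)**2/2 + sqrt(2)*I*sqrt(sqrt(2)/4 + 1/2)*exp(-I*pi/6)*sin(3*pi/16)**2/2 + sqrt(2)*I*sqrt(sqrt(2)/4 + 1/2)*exp(-I*pi/6)*cos(3*pi/16)**2/2 on |01>, 0 on |10>, 0 on |11>. Key observation: the block from step 3 through step 10 cancels to the identity and can be dropped.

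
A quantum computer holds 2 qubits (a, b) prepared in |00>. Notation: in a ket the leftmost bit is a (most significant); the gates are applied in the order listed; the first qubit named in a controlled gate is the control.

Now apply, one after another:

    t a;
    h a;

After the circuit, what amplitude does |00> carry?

The final state's coefficient on |00> equals sqrt(2)/2.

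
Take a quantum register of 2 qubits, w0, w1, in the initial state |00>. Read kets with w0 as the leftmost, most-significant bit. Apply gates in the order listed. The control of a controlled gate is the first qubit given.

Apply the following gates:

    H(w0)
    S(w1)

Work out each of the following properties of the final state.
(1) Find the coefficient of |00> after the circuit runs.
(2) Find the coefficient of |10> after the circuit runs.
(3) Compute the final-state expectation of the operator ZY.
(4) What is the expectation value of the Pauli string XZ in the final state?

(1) The amplitude on |00> is sqrt(2)/2.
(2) The final state's coefficient on |10> equals sqrt(2)/2.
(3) The expectation value of ZY is 0.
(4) The expectation value of XZ is 1.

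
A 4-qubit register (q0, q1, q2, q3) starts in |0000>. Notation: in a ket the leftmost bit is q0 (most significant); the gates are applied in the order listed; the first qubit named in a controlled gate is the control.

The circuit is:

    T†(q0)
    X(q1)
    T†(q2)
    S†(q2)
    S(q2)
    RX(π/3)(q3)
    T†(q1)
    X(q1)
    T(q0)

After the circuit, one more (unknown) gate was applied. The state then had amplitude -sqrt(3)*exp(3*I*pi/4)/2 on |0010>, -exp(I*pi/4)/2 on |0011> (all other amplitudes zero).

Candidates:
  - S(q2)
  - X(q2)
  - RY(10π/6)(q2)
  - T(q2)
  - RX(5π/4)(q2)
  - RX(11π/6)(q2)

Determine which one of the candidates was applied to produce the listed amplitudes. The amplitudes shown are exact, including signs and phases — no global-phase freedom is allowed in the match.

It was X(q2) that produced the state shown.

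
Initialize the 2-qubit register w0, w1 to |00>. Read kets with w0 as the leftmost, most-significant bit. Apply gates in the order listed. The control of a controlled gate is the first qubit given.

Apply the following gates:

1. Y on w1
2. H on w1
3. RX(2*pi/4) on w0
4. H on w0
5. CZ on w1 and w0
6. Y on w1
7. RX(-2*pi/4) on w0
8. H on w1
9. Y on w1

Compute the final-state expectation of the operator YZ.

In the final state, YZ has expectation -1.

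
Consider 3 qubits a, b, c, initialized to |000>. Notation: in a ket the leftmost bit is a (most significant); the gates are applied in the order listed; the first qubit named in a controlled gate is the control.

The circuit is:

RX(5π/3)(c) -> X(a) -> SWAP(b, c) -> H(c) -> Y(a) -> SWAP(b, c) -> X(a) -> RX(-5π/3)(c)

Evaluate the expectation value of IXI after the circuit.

The expectation value of IXI is 1.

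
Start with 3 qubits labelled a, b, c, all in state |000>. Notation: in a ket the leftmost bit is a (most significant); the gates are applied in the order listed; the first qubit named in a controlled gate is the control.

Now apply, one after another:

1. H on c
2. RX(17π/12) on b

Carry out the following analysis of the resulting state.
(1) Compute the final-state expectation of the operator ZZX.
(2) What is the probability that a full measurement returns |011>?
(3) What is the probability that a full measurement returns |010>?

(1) In the final state, ZZX has expectation -sqrt(6)/4 + sqrt(2)/4.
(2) The probability of measuring |011> is -sqrt(2)/16 + sqrt(6)/16 + 1/4.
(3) Outcome |010> occurs with probability -sqrt(2)/16 + sqrt(6)/16 + 1/4.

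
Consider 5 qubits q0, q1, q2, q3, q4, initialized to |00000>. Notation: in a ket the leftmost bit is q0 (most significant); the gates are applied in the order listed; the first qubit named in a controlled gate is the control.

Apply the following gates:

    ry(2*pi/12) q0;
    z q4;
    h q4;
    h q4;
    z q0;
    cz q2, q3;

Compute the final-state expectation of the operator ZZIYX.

The observable ZZIYX averages to 0. Key observation: steps 3-4 multiply out to the identity, so the circuit reduces to the remaining gates.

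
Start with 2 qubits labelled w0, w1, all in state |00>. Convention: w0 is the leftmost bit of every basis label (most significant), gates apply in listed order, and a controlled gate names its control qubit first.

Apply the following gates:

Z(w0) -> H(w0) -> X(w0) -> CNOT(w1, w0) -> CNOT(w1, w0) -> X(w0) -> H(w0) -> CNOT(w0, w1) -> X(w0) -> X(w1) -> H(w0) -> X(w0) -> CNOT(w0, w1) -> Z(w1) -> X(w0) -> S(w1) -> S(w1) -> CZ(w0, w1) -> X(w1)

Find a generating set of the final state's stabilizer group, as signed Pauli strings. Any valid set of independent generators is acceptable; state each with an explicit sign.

The stabilizer group can be generated by +XX, -ZZ, among other valid generating sets.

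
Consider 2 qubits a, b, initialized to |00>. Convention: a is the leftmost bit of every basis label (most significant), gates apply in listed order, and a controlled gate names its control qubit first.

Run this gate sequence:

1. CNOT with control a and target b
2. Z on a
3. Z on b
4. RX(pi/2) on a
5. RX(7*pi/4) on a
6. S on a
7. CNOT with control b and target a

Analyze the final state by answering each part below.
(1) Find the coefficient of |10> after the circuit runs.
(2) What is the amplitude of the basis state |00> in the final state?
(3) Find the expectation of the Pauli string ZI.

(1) The final state's coefficient on |10> equals sqrt(2)*(-sqrt(sqrt(2) + 2) + sqrt(2 - sqrt(2)))/4.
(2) The final state's coefficient on |00> equals sqrt(2)*(-sqrt(sqrt(2) + 2) - sqrt(2 - sqrt(2)))/4.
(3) The observable ZI averages to sqrt(2)/2.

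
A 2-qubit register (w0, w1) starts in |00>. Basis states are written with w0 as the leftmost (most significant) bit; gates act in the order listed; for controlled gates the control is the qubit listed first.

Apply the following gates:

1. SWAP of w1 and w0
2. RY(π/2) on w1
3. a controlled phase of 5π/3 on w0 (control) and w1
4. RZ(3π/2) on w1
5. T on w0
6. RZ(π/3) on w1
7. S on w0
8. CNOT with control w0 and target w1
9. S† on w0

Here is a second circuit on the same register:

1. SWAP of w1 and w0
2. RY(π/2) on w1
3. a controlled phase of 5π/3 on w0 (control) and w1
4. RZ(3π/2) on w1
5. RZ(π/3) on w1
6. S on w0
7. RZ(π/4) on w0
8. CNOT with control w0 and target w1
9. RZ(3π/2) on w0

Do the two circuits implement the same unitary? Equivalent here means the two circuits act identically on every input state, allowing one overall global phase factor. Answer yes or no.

Yes — the two circuits implement the same unitary up to a global phase.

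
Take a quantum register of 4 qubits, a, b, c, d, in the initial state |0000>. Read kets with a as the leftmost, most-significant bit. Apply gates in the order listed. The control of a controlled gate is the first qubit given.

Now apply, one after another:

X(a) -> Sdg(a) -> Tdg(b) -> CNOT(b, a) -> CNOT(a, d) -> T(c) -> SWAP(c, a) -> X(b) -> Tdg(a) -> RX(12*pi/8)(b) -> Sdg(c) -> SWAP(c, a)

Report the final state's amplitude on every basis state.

The resulting statevector has amplitude sqrt(2)*I/2 on |1001>, sqrt(2)/2 on |1101>, and 0 on every other basis state.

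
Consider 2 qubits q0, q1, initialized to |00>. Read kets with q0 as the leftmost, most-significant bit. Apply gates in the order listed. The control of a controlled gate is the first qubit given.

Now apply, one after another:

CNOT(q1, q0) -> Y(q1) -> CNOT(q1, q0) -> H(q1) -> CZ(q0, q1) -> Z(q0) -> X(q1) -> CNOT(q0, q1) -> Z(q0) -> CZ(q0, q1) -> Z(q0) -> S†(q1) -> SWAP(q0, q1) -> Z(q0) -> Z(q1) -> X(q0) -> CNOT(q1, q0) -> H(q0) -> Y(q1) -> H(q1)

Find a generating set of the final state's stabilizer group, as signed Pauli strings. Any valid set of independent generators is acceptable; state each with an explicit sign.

The stabilizer group can be generated by +YI, +IX, among other valid generating sets.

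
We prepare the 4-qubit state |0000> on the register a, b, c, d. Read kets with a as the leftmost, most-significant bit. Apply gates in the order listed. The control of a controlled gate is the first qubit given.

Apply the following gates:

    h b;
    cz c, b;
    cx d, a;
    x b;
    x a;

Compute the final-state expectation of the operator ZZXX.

The observable ZZXX averages to 0.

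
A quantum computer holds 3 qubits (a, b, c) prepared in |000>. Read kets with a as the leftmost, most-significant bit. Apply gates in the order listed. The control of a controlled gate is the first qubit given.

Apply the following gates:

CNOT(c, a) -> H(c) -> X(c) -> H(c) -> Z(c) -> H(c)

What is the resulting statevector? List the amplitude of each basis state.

The final amplitudes are sqrt(2)/2 on |000>, sqrt(2)/2 on |001>, and 0 on every other basis state. Key observation: steps 2-5 multiply out to the identity, so the circuit reduces to the remaining gates.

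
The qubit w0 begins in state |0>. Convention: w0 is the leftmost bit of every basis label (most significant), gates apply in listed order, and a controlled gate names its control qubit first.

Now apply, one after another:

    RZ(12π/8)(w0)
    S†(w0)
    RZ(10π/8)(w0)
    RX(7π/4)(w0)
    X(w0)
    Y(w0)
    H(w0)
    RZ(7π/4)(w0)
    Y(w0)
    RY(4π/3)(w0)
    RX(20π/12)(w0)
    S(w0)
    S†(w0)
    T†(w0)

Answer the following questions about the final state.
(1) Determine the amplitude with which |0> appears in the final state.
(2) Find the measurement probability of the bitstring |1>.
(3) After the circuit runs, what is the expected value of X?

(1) The amplitude on |0> is (-1 - I)*sqrt(6*sqrt(2) + 12)/16 + (1 - I)*sqrt(12 - 6*sqrt(2))/16 - sqrt(2*sqrt(2) + 4)*exp(I*pi/4)/16 + sqrt(4 - 2*sqrt(2))*exp(3*I*pi/4)/16 + 3*sqrt(4 - 2*sqrt(2))*exp(I*pi/4)/16 + 3*sqrt(2*sqrt(2) + 4)*exp(3*I*pi/4)/16. Key observation: the block from step 12 through step 13 cancels to the identity and can be dropped.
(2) A full measurement returns |1> with probability sqrt(3)/8 + 1/2.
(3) The observable X averages to -sqrt(2)/8.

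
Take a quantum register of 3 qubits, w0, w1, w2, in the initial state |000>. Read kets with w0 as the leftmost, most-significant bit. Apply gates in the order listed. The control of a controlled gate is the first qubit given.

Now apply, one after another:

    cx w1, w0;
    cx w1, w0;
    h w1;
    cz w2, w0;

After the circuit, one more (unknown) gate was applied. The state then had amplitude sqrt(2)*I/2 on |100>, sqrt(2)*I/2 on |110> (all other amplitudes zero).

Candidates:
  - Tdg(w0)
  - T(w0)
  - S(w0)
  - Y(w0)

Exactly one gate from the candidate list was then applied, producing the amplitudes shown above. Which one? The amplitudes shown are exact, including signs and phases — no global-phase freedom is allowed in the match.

The unique candidate consistent with the amplitudes is Y(w0). Key observation: gates 1-2 undo each other exactly, leaving only the rest of the circuit to track.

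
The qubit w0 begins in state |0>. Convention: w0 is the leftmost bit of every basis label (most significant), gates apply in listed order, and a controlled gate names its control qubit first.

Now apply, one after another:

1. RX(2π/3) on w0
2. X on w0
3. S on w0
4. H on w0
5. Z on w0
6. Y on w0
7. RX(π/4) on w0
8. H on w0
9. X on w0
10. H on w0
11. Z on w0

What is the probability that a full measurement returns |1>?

A full measurement returns |1> with probability 1/2 - sqrt(6)/8.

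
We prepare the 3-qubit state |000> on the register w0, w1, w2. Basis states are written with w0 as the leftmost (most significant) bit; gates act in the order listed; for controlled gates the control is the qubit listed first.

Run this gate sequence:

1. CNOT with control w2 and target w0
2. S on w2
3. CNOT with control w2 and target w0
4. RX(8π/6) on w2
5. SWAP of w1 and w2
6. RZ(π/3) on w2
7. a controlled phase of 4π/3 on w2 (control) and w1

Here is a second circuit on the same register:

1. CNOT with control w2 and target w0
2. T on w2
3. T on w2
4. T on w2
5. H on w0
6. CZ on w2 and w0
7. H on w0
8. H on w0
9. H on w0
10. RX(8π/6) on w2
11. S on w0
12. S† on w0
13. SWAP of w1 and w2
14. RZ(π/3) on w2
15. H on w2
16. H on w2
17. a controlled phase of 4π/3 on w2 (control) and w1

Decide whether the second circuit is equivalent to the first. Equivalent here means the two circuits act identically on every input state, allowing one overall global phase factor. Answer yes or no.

No — the two circuits implement different unitaries, even allowing a global phase.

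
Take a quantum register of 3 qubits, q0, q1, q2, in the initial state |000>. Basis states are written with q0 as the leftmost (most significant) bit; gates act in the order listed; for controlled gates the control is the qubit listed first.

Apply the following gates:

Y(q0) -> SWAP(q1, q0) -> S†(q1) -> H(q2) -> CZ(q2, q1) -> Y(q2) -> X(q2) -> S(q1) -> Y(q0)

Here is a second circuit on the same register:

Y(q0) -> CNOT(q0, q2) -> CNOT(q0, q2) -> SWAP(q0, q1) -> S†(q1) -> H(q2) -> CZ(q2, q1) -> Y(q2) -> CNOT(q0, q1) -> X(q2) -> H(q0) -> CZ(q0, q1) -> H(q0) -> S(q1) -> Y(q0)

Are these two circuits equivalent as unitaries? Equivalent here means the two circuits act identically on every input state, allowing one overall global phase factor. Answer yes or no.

No — the two circuits implement different unitaries, even allowing a global phase.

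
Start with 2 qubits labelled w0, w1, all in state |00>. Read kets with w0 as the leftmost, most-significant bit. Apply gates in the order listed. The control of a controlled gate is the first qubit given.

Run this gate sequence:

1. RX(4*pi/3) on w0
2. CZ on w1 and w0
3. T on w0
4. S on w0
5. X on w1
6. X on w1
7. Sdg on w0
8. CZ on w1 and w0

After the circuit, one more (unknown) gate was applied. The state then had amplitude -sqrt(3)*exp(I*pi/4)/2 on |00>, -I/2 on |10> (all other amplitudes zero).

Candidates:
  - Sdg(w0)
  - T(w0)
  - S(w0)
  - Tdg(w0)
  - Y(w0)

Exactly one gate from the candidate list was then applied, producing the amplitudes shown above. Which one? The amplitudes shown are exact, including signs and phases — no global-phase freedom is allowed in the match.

The applied gate was Y(w0). Key observation: gates 4-7 undo each other exactly, leaving only the rest of the circuit to track.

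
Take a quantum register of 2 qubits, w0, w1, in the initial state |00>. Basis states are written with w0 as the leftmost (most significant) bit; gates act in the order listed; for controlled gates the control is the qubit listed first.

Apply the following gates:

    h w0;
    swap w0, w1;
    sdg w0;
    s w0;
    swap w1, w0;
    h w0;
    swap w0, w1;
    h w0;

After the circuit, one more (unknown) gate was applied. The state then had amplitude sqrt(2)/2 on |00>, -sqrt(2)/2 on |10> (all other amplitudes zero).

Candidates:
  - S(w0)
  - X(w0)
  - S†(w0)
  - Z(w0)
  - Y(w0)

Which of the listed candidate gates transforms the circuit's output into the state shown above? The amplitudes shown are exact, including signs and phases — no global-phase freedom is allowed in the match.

It was Z(w0) that produced the state shown.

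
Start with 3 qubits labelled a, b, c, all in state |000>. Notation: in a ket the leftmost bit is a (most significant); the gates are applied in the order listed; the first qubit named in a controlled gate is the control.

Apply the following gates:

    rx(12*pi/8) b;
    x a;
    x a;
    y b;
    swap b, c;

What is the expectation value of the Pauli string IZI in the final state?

In the final state, IZI has expectation 1.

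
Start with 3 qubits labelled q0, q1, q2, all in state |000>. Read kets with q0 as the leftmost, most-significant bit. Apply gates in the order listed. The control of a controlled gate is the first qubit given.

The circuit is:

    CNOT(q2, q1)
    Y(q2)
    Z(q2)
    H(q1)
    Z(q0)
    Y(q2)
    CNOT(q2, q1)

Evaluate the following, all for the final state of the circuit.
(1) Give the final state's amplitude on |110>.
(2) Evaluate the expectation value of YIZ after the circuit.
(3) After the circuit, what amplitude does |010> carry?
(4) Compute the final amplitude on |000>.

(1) The final state's coefficient on |110> equals 0.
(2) In the final state, YIZ has expectation 0.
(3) The final state's coefficient on |010> equals -sqrt(2)/2.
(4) The final state's coefficient on |000> equals -sqrt(2)/2.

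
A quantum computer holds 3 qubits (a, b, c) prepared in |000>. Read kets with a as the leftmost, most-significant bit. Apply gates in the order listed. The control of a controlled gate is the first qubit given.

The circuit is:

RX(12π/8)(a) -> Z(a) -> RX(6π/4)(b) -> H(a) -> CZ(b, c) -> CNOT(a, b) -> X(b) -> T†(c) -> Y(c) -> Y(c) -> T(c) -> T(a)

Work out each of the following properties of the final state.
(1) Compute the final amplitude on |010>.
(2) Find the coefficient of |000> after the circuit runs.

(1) |010> carries amplitude sqrt(2)*(1 - I)/4 in the final state. Key observation: the block from step 8 through step 11 cancels to the identity and can be dropped.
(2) The final state's coefficient on |000> equals sqrt(2)*(1 + I)/4.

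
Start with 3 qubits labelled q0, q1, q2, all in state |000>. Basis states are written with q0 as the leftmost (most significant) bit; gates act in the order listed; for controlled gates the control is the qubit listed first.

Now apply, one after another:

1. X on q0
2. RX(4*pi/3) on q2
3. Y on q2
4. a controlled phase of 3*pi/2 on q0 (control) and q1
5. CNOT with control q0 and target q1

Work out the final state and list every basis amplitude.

The final amplitudes are -sqrt(3)/2 on |110>, -I/2 on |111>, and 0 on every other basis state.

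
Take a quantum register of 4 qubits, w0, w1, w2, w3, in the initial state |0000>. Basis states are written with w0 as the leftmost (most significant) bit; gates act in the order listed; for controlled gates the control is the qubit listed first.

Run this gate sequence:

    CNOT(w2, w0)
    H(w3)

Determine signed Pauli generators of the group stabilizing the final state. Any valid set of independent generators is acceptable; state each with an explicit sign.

One valid set of independent stabilizer generators is +IIIX, +ZIII, +IZII, +IIZI (any independent generating set of the same group is equally correct).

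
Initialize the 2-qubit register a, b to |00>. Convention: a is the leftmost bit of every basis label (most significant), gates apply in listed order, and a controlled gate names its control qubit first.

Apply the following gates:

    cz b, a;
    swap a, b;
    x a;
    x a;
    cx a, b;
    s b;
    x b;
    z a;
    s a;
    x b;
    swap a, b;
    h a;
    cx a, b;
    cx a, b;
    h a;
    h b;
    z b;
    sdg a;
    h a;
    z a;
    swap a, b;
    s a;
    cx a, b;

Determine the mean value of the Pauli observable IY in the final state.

In the final state, IY has expectation 0. Key observation: the block from step 12 through step 15 cancels to the identity and can be dropped.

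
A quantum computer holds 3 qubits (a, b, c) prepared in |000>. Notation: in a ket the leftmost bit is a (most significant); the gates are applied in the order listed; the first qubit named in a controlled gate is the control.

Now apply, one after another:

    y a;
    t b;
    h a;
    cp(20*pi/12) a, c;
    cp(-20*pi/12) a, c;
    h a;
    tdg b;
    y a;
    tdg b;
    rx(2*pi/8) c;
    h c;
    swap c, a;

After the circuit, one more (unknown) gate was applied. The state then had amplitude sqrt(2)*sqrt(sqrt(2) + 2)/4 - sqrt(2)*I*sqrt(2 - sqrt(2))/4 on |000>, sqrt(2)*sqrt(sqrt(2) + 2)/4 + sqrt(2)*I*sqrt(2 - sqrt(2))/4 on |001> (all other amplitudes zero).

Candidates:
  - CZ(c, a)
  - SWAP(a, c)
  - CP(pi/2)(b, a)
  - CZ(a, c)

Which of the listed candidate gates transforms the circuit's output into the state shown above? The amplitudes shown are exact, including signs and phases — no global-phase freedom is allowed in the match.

It was SWAP(a, c) that produced the state shown. Key observation: steps 1-8 multiply out to the identity, so the circuit reduces to the remaining gates.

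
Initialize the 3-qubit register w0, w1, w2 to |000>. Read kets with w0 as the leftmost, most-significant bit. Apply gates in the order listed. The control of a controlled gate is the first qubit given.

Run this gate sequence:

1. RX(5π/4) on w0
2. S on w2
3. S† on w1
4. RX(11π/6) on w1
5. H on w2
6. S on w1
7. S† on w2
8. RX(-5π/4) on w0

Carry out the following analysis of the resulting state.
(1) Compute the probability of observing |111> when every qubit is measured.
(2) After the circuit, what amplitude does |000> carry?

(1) A full measurement returns |111> with probability 0.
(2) The amplitude on |000> is -sqrt(3)/4 - 1/4.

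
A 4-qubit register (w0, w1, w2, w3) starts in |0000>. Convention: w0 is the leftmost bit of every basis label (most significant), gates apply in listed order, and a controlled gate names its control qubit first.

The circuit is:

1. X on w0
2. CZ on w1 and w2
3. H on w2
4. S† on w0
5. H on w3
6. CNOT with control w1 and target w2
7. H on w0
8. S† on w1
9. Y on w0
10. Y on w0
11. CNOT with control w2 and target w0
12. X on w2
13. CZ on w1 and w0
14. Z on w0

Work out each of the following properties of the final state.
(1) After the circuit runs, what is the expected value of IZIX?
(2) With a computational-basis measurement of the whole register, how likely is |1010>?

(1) In the final state, IZIX has expectation 1.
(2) Outcome |1010> occurs with probability 1/8.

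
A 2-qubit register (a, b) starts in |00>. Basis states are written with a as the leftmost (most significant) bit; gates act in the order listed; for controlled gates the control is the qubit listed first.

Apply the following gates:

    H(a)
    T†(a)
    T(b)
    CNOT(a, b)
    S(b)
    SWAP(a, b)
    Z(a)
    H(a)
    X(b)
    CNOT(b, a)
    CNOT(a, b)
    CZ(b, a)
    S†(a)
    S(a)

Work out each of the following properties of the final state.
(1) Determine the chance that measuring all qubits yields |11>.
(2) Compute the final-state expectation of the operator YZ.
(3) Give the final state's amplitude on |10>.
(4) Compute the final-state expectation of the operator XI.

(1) Outcome |11> occurs with probability 1/4.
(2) The observable YZ averages to sqrt(2)/2.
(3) The final state's coefficient on |10> equals 1/2.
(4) In the final state, XI has expectation -sqrt(2)/2.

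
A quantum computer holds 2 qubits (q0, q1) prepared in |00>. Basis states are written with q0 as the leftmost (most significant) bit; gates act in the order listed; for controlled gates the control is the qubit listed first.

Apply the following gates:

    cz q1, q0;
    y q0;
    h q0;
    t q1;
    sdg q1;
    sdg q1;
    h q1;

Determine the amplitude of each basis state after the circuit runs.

After the circuit, the state carries amplitude I/2 on |00>, I/2 on |01>, -I/2 on |10>, -I/2 on |11>.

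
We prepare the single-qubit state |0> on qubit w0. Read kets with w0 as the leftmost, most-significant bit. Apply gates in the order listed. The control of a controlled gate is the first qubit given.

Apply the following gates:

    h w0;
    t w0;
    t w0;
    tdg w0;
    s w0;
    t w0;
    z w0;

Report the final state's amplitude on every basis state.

After the circuit, the state carries amplitude sqrt(2)/2 on |0>, sqrt(2)/2 on |1>.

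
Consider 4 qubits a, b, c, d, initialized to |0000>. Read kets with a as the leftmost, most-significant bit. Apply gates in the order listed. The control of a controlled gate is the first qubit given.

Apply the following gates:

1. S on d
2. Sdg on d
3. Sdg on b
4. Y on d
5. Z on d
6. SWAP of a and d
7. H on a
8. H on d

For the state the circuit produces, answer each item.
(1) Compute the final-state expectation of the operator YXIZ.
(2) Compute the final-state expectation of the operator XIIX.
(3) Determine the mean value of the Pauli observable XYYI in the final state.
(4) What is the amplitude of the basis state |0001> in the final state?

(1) In the final state, YXIZ has expectation 0.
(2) In the final state, XIIX has expectation -1.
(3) The expectation value of XYYI is 0.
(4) The final state's coefficient on |0001> equals -I/2.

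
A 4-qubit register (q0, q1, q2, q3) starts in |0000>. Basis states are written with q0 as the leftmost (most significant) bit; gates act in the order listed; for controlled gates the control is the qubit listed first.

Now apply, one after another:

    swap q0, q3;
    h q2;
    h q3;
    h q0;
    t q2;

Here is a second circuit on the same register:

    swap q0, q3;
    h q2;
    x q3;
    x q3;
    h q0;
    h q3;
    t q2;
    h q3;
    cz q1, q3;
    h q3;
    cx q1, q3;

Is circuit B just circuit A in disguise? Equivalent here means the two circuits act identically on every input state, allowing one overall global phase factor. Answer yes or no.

Yes: on every input state the two circuits agree up to one overall phase factor.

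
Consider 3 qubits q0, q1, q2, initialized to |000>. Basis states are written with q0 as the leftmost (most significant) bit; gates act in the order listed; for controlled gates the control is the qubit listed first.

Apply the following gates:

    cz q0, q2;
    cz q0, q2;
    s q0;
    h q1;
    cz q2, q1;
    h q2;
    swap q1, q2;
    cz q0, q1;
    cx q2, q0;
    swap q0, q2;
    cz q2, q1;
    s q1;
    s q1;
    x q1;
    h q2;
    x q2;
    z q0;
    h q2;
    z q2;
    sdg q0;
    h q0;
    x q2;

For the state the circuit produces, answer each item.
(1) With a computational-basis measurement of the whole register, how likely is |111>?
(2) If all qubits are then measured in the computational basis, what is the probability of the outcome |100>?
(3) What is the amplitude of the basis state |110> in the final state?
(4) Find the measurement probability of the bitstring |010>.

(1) The probability of measuring |111> is 1/8.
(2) The probability of measuring |100> is 1/8.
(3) |110> carries amplitude -sqrt(2)*I/4 in the final state.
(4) A full measurement returns |010> with probability 1/8.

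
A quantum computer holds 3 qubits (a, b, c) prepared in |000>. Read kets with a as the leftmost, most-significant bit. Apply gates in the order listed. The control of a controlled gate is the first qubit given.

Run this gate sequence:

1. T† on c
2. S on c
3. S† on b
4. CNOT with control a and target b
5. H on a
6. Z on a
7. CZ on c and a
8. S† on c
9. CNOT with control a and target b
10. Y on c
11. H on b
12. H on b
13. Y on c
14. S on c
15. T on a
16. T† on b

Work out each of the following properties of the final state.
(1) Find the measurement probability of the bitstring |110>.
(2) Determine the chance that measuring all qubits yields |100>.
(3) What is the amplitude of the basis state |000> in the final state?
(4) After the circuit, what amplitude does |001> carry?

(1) A full measurement returns |110> with probability 1/2.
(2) Outcome |100> occurs with probability 0.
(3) |000> carries amplitude sqrt(2)/2 in the final state.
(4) |001> carries amplitude 0 in the final state.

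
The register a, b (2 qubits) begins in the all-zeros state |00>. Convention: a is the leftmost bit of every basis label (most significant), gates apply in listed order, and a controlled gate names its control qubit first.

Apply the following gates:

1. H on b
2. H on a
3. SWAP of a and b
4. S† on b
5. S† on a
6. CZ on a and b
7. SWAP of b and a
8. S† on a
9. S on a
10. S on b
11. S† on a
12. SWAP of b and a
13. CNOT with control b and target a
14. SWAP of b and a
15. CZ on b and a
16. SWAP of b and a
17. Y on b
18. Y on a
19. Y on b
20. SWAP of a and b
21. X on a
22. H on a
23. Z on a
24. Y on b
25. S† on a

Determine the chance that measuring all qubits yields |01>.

The probability of measuring |01> is 1/2.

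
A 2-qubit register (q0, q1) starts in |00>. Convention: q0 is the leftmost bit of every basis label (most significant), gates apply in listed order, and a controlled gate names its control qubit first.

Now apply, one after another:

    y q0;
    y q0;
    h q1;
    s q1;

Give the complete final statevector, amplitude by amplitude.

The final amplitudes are sqrt(2)/2 on |00>, sqrt(2)*I/2 on |01>, 0 on |10>, 0 on |11>.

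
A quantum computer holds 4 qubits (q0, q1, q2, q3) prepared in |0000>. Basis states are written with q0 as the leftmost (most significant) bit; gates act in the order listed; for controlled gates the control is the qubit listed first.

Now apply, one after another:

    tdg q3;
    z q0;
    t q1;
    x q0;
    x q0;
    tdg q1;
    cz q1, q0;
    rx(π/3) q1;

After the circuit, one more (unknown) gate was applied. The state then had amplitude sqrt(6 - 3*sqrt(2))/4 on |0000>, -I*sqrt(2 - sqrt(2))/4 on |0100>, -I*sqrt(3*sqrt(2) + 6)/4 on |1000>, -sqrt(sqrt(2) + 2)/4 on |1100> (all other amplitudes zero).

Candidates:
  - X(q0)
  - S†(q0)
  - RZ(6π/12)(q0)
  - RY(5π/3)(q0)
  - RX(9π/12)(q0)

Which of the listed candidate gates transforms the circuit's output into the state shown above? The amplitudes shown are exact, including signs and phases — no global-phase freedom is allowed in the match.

It was RX(9π/12)(q0) that produced the state shown. Key observation: the block from step 3 through step 6 cancels to the identity and can be dropped.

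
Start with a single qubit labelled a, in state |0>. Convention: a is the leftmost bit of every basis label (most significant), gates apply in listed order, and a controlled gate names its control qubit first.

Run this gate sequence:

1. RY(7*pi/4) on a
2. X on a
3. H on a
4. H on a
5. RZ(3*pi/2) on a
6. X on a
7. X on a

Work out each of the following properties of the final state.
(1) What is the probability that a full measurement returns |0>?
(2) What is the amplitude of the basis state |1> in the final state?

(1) Outcome |0> occurs with probability 1/2 - sqrt(2)/4.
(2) The final state's coefficient on |1> equals -sqrt(sqrt(2) + 2)*exp(3*I*pi/4)/2.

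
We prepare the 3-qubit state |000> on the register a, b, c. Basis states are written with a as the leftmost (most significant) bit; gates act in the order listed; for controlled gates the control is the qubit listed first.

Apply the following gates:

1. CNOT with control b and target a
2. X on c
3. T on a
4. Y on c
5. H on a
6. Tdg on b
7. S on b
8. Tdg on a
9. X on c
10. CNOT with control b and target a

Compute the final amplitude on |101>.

The final state's coefficient on |101> equals -sqrt(2)*exp(I*pi/4)/2.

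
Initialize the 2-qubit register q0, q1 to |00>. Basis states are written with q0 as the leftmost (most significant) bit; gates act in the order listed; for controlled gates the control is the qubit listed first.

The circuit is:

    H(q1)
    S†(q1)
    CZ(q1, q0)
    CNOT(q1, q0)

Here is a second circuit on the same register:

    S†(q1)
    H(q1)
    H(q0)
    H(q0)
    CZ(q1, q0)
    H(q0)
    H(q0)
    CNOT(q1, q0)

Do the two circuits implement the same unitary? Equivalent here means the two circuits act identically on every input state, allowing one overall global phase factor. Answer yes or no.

No — the two circuits implement different unitaries, even allowing a global phase.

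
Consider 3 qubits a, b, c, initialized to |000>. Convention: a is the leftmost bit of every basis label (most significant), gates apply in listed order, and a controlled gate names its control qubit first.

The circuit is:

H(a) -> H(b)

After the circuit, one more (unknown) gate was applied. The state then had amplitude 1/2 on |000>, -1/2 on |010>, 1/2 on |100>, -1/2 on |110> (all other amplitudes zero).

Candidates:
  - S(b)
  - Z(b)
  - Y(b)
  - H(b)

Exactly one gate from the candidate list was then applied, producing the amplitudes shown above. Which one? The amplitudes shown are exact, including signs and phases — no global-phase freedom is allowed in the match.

The applied gate was Z(b).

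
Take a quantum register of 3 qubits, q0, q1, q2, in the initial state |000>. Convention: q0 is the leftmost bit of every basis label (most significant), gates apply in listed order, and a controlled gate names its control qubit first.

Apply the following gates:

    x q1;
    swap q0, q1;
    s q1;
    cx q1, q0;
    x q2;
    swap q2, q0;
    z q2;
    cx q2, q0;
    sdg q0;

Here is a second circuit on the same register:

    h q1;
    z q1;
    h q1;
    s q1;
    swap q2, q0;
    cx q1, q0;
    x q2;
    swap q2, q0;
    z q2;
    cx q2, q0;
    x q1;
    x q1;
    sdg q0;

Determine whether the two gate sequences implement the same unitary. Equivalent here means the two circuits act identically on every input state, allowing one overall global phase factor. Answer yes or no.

No: there is an input state on which the two circuits produce genuinely different outputs (not merely differing by a phase).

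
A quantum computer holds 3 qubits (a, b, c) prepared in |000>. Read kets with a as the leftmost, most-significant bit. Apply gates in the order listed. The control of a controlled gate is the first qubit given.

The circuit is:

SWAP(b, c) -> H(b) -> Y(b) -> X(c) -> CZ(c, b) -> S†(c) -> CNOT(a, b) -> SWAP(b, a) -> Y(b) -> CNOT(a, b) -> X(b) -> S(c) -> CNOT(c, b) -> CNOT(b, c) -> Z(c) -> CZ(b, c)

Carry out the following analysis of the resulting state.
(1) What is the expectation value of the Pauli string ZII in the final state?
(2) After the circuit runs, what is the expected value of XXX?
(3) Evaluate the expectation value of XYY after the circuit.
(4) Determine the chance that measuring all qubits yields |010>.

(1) In the final state, ZII has expectation 0.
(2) In the final state, XXX has expectation -1.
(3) In the final state, XYY has expectation -1.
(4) Outcome |010> occurs with probability 1/2.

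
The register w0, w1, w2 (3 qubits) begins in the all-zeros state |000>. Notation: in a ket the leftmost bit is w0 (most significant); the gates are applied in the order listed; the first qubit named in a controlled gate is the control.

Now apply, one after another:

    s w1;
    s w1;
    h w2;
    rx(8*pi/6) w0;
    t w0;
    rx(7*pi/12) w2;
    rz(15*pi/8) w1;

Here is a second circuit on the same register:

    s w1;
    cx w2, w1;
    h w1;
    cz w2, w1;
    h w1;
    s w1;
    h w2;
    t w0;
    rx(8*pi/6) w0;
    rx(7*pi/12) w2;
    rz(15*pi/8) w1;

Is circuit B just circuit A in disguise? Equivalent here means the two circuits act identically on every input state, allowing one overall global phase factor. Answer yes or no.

No, they are not equivalent — no single phase factor reconciles the two unitaries.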